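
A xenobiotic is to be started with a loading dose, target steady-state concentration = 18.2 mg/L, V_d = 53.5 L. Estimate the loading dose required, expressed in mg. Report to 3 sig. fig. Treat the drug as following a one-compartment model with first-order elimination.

LD = Css × Vd = 18.2 × 53.5 = 973.7 mg

974 mg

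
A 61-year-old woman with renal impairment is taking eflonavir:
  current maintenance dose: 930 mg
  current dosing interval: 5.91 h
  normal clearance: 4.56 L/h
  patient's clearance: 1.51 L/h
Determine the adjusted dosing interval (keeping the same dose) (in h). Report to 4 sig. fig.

17.85 h

To keep the same average steady-state level, dosing rate must scale with clearance.
CL ratio = 1.51 / 4.56 = 0.3311
New interval (same dose) = 5.91 / 0.3311 = 17.85 h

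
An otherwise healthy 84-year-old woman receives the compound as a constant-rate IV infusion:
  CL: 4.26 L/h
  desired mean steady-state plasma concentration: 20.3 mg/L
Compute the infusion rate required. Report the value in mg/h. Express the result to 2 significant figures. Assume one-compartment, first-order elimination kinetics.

86 mg/h

At steady state, infusion rate R₀ = Css × CL = 20.3 × 4.260 = 86.48 mg/h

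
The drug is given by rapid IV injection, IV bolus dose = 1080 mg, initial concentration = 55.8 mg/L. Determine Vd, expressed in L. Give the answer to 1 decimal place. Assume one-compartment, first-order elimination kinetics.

Vd = Dose / C₀ = 1080 / 55.8 = 19.35 L

19.4 L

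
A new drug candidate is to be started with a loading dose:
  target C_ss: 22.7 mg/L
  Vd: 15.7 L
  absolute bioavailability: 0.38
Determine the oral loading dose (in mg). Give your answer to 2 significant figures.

940 mg

LD = Css × Vd / F = 22.7 × 15.7 / 0.38 = 937.9 mg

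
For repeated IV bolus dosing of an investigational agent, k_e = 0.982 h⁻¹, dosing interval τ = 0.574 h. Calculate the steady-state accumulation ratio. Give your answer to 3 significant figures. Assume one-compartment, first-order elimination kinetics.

2.32

e^(−kτ) = e^(−0.9820 × 0.574) = 0.5691
Accumulation ratio R = 1 / (1 − e^(−kτ)) = 1 / (1 − 0.5691) = 2.321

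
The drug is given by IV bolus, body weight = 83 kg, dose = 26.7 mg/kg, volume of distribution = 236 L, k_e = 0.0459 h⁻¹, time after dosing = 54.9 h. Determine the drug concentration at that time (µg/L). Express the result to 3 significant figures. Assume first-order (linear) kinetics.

756 µg/L

Total dose = 26.7 × 83 = 2216 mg
C₀ = Dose / Vd = 2216 / 236 = 9.390 mg/L
C = C₀ · e^(−k·t) = 9.390 × e^(−0.04590 × 54.9)
  = 9.390 × 0.08047 = 0.7556 mg/L
Convert: 0.7556 mg/L × 1000 = 755.6 µg/L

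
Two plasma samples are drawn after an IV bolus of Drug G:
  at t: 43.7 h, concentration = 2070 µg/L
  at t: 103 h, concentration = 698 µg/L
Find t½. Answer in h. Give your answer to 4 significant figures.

37.81 h

k = ln(C₁/C₂) / (t₂ − t₁) = ln(2070/698) / (103 − 43.7)
  = 1.087 / 59.30 = 0.01833 h⁻¹
t½ = ln2 / k = 0.693147 / 0.01833 = 37.81 h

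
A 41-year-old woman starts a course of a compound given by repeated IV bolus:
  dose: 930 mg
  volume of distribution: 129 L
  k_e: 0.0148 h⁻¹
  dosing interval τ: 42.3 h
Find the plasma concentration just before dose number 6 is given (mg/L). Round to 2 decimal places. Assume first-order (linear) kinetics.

C₀ per dose = Dose / Vd = 930 / 129 = 7.209 mg/L
Fraction remaining after one interval: r = e^(−kτ) = e^(−0.01480 × 42.3) = 0.5347
Before dose 6, 5 doses have been given (aged 1τ, 2τ, 3τ, 4τ, 5τ).
C_trough = C₀ × (r + r² + … + r^5) = C₀ × r(1−r^5)/(1−r)
        = 7.209 × 0.5347 × (1 − 0.04371) / (1 − 0.5347) = 7.922 mg/L

7.92 mg/L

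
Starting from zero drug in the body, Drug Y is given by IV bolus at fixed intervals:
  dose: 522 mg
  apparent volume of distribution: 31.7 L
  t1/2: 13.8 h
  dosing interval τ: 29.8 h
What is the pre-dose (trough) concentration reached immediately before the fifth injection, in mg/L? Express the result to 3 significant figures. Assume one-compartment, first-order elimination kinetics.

C₀ per dose = Dose / Vd = 522 / 31.7 = 16.47 mg/L
k = ln2 / t½ = 0.693147 / 13.8 = 0.05023 h⁻¹
Fraction remaining after one interval: r = e^(−kτ) = e^(−0.05023 × 29.8) = 0.2238
Before dose 5, 4 doses have been given (aged 1τ, 2τ, 3τ, 4τ).
C_trough = C₀ × (r + r² + … + r^4) = C₀ × r(1−r^4)/(1−r)
        = 16.47 × 0.2238 × (1 − 0.002509) / (1 − 0.2238) = 4.737 mg/L

4.74 mg/L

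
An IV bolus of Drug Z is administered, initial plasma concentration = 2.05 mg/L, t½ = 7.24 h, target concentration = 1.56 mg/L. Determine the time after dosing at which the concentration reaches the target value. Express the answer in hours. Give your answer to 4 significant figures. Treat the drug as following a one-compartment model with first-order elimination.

2.853 h

k = ln2 / t½ = 0.693147 / 7.24 = 0.09574 h⁻¹
t = ln(C₀ / C) / k = ln(2.050 / 1.56) / 0.09574
  = ln(1.314) / 0.09574 = 0.2731 / 0.09574 = 2.853 h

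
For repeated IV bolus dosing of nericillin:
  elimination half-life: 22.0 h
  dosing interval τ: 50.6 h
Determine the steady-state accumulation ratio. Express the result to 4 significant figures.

k = ln2 / t½ = 0.693147 / 22.0 = 0.03151 h⁻¹
e^(−kτ) = e^(−0.03151 × 50.6) = 0.2030
Accumulation ratio R = 1 / (1 − e^(−kτ)) = 1 / (1 − 0.2030) = 1.255

1.255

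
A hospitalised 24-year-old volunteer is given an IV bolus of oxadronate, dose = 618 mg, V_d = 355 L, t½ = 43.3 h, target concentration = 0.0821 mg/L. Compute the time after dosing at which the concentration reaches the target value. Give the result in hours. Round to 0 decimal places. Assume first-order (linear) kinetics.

C₀ = Dose / Vd = 618.0 / 355 = 1.741 mg/L
k = ln2 / t½ = 0.693147 / 43.3 = 0.01601 h⁻¹
t = ln(C₀ / C) / k = ln(1.741 / 0.0821) / 0.01601
  = ln(21.21) / 0.01601 = 3.054 / 0.01601 = 190.8 h

191 h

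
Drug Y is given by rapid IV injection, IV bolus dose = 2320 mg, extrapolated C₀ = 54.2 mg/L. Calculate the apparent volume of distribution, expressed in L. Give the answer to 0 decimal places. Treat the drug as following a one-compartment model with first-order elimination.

43 L

Vd = Dose / C₀ = 2320 / 54.2 = 42.80 L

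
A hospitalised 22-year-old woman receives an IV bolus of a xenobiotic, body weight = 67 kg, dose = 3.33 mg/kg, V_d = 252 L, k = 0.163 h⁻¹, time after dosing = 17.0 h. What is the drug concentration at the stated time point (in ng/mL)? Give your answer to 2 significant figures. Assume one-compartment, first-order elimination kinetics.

55 ng/mL

Total dose = 3.33 × 67 = 223.1 mg
C₀ = Dose / Vd = 223.1 / 252 = 0.8853 mg/L
C = C₀ · e^(−k·t) = 0.8853 × e^(−0.1630 × 17.0)
  = 0.8853 × 0.06260 = 0.05542 mg/L
Convert: 0.05542 mg/L × 1000 = 55.42 ng/mL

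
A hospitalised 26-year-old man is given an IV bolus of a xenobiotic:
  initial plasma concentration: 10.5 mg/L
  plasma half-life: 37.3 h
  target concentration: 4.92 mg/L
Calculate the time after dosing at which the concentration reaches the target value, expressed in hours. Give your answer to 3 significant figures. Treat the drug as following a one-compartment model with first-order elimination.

k = ln2 / t½ = 0.693147 / 37.3 = 0.01858 h⁻¹
t = ln(C₀ / C) / k = ln(10.50 / 4.92) / 0.01858
  = ln(2.134) / 0.01858 = 0.7580 / 0.01858 = 40.80 h

40.8 h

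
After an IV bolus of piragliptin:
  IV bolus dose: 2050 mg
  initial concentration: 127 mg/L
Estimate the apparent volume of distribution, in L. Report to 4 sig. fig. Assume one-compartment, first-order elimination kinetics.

Vd = Dose / C₀ = 2050 / 127 = 16.14 L

16.14 L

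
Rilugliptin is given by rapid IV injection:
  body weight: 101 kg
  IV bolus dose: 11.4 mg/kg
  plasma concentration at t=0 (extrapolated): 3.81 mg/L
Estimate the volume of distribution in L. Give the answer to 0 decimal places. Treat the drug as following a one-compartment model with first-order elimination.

Dose = 11.4 × 101 = 1151 mg
Vd = Dose / C₀ = 1151 / 3.81 = 302.1 L

302 L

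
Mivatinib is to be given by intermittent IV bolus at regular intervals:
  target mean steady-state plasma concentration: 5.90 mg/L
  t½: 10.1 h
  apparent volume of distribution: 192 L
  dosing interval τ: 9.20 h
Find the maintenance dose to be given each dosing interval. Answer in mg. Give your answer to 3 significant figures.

715 mg

k = ln2 / t½ = 0.693147 / 10.1 = 0.06863 h⁻¹
CL = k × Vd = 0.06863 × 192 = 13.18 L/h
At steady state, Dose/τ = Css × CL.
Dose = Css × CL × τ = 5.90 × 13.18 × 9.20 = 715.4 mg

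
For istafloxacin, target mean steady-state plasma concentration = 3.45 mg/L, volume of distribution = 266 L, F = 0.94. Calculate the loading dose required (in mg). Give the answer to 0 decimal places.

LD = Css × Vd / F = 3.45 × 266 / 0.94 = 976.3 mg

976 mg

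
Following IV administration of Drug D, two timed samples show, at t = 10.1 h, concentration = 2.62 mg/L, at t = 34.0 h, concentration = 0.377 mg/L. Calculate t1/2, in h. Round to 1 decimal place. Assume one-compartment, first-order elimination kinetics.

8.5 h

k = ln(C₁/C₂) / (t₂ − t₁) = ln(2.62/0.377) / (34.0 − 10.1)
  = 1.939 / 23.90 = 0.08113 h⁻¹
t½ = ln2 / k = 0.693147 / 0.08113 = 8.544 h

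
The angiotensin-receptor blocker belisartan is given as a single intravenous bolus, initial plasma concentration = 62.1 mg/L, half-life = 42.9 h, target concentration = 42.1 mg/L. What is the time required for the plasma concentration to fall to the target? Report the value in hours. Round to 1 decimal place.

k = ln2 / t½ = 0.693147 / 42.9 = 0.01616 h⁻¹
t = ln(C₀ / C) / k = ln(62.10 / 42.1) / 0.01616
  = ln(1.475) / 0.01616 = 0.3887 / 0.01616 = 24.05 h

24.1 h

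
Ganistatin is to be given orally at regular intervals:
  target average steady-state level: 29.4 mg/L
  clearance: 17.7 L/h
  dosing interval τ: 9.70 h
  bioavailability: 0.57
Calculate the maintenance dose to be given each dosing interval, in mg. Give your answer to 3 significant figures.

At steady state, F × (Dose/τ) = Css × CL.
Dose = Css × CL × τ / F = 29.4 × 17.70 × 9.70 / 0.57 = 8856 mg

8860 mg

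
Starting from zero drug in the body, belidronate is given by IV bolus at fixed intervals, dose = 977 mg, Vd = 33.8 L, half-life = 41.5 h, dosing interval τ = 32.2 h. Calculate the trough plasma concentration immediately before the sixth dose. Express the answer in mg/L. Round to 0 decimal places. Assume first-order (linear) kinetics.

38 mg/L

C₀ per dose = Dose / Vd = 977 / 33.8 = 28.91 mg/L
k = ln2 / t½ = 0.693147 / 41.5 = 0.01670 h⁻¹
Fraction remaining after one interval: r = e^(−kτ) = e^(−0.01670 × 32.2) = 0.5841
Before dose 6, 5 doses have been given (aged 1τ, 2τ, 3τ, 4τ, 5τ).
C_trough = C₀ × (r + r² + … + r^5) = C₀ × r(1−r^5)/(1−r)
        = 28.91 × 0.5841 × (1 − 0.06799) / (1 − 0.5841) = 37.84 mg/L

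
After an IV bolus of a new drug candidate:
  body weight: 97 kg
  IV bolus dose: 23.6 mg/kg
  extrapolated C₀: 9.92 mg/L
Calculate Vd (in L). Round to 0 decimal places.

Dose = 23.6 × 97 = 2289 mg
Vd = Dose / C₀ = 2289 / 9.92 = 230.7 L

231 L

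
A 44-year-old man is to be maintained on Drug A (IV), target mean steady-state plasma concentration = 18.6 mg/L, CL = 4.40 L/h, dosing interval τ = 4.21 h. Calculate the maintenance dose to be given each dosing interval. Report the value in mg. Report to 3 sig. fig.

345 mg

At steady state, Dose/τ = Css × CL.
Dose = Css × CL × τ = 18.6 × 4.400 × 4.21 = 344.5 mg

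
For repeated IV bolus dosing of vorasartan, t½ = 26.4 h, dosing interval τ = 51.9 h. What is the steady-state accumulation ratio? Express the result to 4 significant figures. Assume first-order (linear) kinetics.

1.344

k = ln2 / t½ = 0.693147 / 26.4 = 0.02626 h⁻¹
e^(−kτ) = e^(−0.02626 × 51.9) = 0.2559
Accumulation ratio R = 1 / (1 − e^(−kτ)) = 1 / (1 − 0.2559) = 1.344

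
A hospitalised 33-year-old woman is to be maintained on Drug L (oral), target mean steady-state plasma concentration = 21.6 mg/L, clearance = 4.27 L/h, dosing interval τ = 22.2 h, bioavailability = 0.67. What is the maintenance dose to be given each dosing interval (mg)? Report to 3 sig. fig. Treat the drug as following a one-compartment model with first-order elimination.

3060 mg

At steady state, F × (Dose/τ) = Css × CL.
Dose = Css × CL × τ / F = 21.6 × 4.270 × 22.2 / 0.67 = 3056 mg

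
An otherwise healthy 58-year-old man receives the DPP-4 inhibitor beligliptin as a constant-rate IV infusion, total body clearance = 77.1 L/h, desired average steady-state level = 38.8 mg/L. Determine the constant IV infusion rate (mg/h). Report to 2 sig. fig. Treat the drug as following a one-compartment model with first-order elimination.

3000 mg/h

At steady state, infusion rate R₀ = Css × CL = 38.8 × 77.10 = 2991 mg/h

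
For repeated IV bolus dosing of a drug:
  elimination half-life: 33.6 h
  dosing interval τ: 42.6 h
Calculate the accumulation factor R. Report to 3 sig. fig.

1.71

k = ln2 / t½ = 0.693147 / 33.6 = 0.02063 h⁻¹
e^(−kτ) = e^(−0.02063 × 42.6) = 0.4153
Accumulation ratio R = 1 / (1 − e^(−kτ)) = 1 / (1 − 0.4153) = 1.710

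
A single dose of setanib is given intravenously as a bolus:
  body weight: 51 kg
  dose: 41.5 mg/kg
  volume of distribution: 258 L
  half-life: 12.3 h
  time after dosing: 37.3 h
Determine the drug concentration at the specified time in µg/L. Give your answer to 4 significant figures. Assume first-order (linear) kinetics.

1003 µg/L

Total dose = 41.5 × 51 = 2117 mg
C₀ = Dose / Vd = 2117 / 258 = 8.205 mg/L
k = ln2 / t½ = 0.693147 / 12.3 = 0.05635 h⁻¹
C = C₀ · e^(−k·t) = 8.205 × e^(−0.05635 × 37.3)
  = 8.205 × 0.1222 = 1.003 mg/L
Convert: 1.003 mg/L × 1000 = 1003 µg/L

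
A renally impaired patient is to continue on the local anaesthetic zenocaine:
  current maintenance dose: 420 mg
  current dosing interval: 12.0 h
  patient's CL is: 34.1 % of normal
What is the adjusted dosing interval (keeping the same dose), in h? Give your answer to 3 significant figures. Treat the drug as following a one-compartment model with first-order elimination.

35.2 h

To keep the same average steady-state level, dosing rate must scale with clearance.
CL ratio = 34.1 / 100 = 0.3410
New interval (same dose) = 12.0 / 0.3410 = 35.19 h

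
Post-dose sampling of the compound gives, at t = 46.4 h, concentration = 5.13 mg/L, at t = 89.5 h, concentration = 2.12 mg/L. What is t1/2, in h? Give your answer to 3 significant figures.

k = ln(C₁/C₂) / (t₂ − t₁) = ln(5.13/2.12) / (89.5 − 46.4)
  = 0.8837 / 43.10 = 0.02050 h⁻¹
t½ = ln2 / k = 0.693147 / 0.02050 = 33.81 h

33.8 h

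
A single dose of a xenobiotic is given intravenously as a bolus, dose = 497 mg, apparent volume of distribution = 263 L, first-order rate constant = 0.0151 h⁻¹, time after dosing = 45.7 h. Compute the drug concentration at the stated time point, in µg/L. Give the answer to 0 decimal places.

948 µg/L

C₀ = Dose / Vd = 497.0 / 263 = 1.890 mg/L
C = C₀ · e^(−k·t) = 1.890 × e^(−0.01510 × 45.7)
  = 1.890 × 0.5015 = 0.9478 mg/L
Convert: 0.9478 mg/L × 1000 = 947.8 µg/L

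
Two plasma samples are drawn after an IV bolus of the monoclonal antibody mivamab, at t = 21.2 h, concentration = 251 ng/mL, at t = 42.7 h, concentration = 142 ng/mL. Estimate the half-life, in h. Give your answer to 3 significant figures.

26.2 h

k = ln(C₁/C₂) / (t₂ − t₁) = ln(251/142) / (42.7 − 21.2)
  = 0.5696 / 21.50 = 0.02649 h⁻¹
t½ = ln2 / k = 0.693147 / 0.02649 = 26.17 h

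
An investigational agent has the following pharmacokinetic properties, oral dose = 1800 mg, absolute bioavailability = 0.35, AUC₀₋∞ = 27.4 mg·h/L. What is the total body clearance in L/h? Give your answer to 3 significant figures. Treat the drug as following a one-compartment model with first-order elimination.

23.0 L/h

CL = F·Dose / AUC = 0.35 × 1800 / 27.4 = 22.99 L/h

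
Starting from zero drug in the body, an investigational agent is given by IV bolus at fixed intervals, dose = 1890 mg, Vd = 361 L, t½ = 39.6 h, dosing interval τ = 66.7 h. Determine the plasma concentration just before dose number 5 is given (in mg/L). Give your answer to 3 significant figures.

C₀ per dose = Dose / Vd = 1890 / 361 = 5.235 mg/L
k = ln2 / t½ = 0.693147 / 39.6 = 0.01750 h⁻¹
Fraction remaining after one interval: r = e^(−kτ) = e^(−0.01750 × 66.7) = 0.3112
Before dose 5, 4 doses have been given (aged 1τ, 2τ, 3τ, 4τ).
C_trough = C₀ × (r + r² + … + r^4) = C₀ × r(1−r^4)/(1−r)
        = 5.235 × 0.3112 × (1 − 0.009379) / (1 − 0.3112) = 2.343 mg/L

2.34 mg/L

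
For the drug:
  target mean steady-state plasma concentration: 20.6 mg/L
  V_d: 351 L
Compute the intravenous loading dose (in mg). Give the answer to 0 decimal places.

LD = Css × Vd = 20.6 × 351 = 7231 mg

7231 mg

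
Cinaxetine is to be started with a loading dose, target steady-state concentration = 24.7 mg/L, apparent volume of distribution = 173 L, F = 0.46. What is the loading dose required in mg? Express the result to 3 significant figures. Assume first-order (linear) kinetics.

LD = Css × Vd / F = 24.7 × 173 / 0.46 = 9289 mg

9290 mg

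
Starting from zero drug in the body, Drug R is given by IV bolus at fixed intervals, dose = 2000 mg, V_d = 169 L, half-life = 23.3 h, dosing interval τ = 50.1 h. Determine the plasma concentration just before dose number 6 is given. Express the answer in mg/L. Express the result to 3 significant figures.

C₀ per dose = Dose / Vd = 2000 / 169 = 11.83 mg/L
k = ln2 / t½ = 0.693147 / 23.3 = 0.02975 h⁻¹
Fraction remaining after one interval: r = e^(−kτ) = e^(−0.02975 × 50.1) = 0.2253
Before dose 6, 5 doses have been given (aged 1τ, 2τ, 3τ, 4τ, 5τ).
C_trough = C₀ × (r + r² + … + r^5) = C₀ × r(1−r^5)/(1−r)
        = 11.83 × 0.2253 × (1 − 0.0005805) / (1 − 0.2253) = 3.438 mg/L

3.44 mg/L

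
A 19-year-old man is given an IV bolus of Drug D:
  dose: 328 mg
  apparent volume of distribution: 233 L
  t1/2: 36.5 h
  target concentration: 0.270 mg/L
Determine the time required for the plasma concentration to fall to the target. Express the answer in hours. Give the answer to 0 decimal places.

87 h

C₀ = Dose / Vd = 328.0 / 233 = 1.408 mg/L
k = ln2 / t½ = 0.693147 / 36.5 = 0.01899 h⁻¹
t = ln(C₀ / C) / k = ln(1.408 / 0.270) / 0.01899
  = ln(5.215) / 0.01899 = 1.652 / 0.01899 = 86.99 h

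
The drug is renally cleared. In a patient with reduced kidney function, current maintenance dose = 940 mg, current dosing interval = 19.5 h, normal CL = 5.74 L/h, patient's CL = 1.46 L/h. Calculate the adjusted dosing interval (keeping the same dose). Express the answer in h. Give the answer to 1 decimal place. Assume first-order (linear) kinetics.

76.7 h

To keep the same average steady-state level, dosing rate must scale with clearance.
CL ratio = 1.46 / 5.74 = 0.2544
New interval (same dose) = 19.5 / 0.2544 = 76.65 h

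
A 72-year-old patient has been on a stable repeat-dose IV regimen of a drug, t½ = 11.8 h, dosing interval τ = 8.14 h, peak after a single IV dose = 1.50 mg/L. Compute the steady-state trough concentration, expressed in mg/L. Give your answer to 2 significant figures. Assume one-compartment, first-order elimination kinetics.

2.4 mg/L

k = ln2 / t½ = 0.693147 / 11.8 = 0.05874 h⁻¹
e^(−kτ) = e^(−0.05874 × 8.14) = 0.6199
Accumulation ratio R = 1 / (1 − e^(−kτ)) = 1 / (1 − 0.6199) = 2.631
Steady-state trough = C₀ × R × e^(−kτ) = 1.50 × 2.631 × 0.6199 = 2.446 mg/L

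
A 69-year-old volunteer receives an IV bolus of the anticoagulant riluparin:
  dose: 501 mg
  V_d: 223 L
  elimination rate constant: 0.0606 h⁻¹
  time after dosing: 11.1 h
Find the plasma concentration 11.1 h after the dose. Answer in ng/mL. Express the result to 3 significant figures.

1150 ng/mL

C₀ = Dose / Vd = 501.0 / 223 = 2.247 mg/L
C = C₀ · e^(−k·t) = 2.247 × e^(−0.06060 × 11.1)
  = 2.247 × 0.5103 = 1.147 mg/L
Convert: 1.147 mg/L × 1000 = 1147 ng/mL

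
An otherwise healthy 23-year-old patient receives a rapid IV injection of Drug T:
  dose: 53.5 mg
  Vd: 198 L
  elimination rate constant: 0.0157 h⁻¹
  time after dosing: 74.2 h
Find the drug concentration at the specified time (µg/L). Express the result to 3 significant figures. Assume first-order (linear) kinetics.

C₀ = Dose / Vd = 53.50 / 198 = 0.2702 mg/L
C = C₀ · e^(−k·t) = 0.2702 × e^(−0.01570 × 74.2)
  = 0.2702 × 0.3119 = 0.08428 mg/L
Convert: 0.08428 mg/L × 1000 = 84.28 µg/L

84.3 µg/L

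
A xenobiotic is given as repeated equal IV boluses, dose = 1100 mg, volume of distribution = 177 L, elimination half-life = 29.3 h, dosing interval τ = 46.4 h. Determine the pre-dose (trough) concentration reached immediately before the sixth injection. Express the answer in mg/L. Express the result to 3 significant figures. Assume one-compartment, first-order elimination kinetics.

C₀ per dose = Dose / Vd = 1100 / 177 = 6.215 mg/L
k = ln2 / t½ = 0.693147 / 29.3 = 0.02366 h⁻¹
Fraction remaining after one interval: r = e^(−kτ) = e^(−0.02366 × 46.4) = 0.3336
Before dose 6, 5 doses have been given (aged 1τ, 2τ, 3τ, 4τ, 5τ).
C_trough = C₀ × (r + r² + … + r^5) = C₀ × r(1−r^5)/(1−r)
        = 6.215 × 0.3336 × (1 − 0.004132) / (1 − 0.3336) = 3.098 mg/L

3.10 mg/L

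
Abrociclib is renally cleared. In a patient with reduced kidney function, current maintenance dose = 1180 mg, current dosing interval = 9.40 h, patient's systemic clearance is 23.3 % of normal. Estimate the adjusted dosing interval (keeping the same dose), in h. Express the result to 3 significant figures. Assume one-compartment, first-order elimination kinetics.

To keep the same average steady-state level, dosing rate must scale with clearance.
CL ratio = 23.3 / 100 = 0.2330
New interval (same dose) = 9.40 / 0.2330 = 40.34 h

40.3 h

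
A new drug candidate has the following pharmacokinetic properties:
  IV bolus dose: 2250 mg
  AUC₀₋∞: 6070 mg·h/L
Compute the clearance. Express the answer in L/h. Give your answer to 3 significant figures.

CL = Dose / AUC = 2250 / 6070 = 0.3707 L/h

0.371 L/h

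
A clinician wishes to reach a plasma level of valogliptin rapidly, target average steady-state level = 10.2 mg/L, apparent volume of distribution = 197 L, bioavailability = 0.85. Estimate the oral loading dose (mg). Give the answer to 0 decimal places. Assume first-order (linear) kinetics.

LD = Css × Vd / F = 10.2 × 197 / 0.85 = 2364 mg

2364 mg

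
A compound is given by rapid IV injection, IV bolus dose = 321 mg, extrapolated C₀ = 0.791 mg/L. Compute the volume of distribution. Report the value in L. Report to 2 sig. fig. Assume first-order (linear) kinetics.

410 L

Vd = Dose / C₀ = 321.0 / 0.791 = 405.8 L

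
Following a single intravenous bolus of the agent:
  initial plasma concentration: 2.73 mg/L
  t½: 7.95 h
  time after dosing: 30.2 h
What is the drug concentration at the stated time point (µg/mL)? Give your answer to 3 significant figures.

0.196 µg/mL

k = ln2 / t½ = 0.693147 / 7.95 = 0.08719 h⁻¹
C = C₀ · e^(−k·t) = 2.730 × e^(−0.08719 × 30.2)
  = 2.730 × 0.07185 = 0.1962 mg/L
(0.1962 mg/L = 0.1962 µg/mL)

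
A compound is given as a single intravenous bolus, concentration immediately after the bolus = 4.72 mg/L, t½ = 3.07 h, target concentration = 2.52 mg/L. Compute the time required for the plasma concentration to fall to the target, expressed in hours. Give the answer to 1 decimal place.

k = ln2 / t½ = 0.693147 / 3.07 = 0.2258 h⁻¹
t = ln(C₀ / C) / k = ln(4.720 / 2.52) / 0.2258
  = ln(1.873) / 0.2258 = 0.6275 / 0.2258 = 2.779 h

2.8 h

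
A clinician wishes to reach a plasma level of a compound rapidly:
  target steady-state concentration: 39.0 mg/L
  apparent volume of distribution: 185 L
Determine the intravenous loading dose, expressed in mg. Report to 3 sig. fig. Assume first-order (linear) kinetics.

7220 mg

LD = Css × Vd = 39.0 × 185 = 7215 mg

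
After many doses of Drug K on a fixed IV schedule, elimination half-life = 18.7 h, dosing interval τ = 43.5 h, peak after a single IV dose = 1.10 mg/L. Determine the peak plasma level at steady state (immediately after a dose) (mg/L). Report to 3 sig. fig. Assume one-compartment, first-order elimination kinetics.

k = ln2 / t½ = 0.693147 / 18.7 = 0.03707 h⁻¹
e^(−kτ) = e^(−0.03707 × 43.5) = 0.1994
Accumulation ratio R = 1 / (1 − e^(−kτ)) = 1 / (1 − 0.1994) = 1.249
Steady-state peak = C₀ × R = 1.10 × 1.249 = 1.374 mg/L

1.37 mg/L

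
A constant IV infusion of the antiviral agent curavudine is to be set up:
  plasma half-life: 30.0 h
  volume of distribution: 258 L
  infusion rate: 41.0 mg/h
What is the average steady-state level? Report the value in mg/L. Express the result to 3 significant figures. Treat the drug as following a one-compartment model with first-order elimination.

6.88 mg/L

k = ln2 / t½ = 0.693147 / 30.0 = 0.02310 h⁻¹
CL = k × Vd = 0.02310 × 258 = 5.960 L/h
At steady state Css = R₀ / CL = 41.0 / 5.960 = 6.879 mg/L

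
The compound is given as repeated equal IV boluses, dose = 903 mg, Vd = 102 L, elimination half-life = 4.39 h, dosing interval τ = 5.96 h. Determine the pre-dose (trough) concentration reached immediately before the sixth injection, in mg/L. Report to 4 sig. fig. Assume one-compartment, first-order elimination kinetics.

5.614 mg/L

C₀ per dose = Dose / Vd = 903 / 102 = 8.853 mg/L
k = ln2 / t½ = 0.693147 / 4.39 = 0.1579 h⁻¹
Fraction remaining after one interval: r = e^(−kτ) = e^(−0.1579 × 5.96) = 0.3902
Before dose 6, 5 doses have been given (aged 1τ, 2τ, 3τ, 4τ, 5τ).
C_trough = C₀ × (r + r² + … + r^5) = C₀ × r(1−r^5)/(1−r)
        = 8.853 × 0.3902 × (1 − 0.009046) / (1 − 0.3902) = 5.614 mg/L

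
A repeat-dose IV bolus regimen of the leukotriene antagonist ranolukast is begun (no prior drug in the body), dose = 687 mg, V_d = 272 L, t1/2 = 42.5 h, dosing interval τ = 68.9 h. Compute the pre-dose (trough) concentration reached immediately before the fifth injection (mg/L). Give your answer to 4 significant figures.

1.203 mg/L

C₀ per dose = Dose / Vd = 687 / 272 = 2.526 mg/L
k = ln2 / t½ = 0.693147 / 42.5 = 0.01631 h⁻¹
Fraction remaining after one interval: r = e^(−kτ) = e^(−0.01631 × 68.9) = 0.3251
Before dose 5, 4 doses have been given (aged 1τ, 2τ, 3τ, 4τ).
C_trough = C₀ × (r + r² + … + r^4) = C₀ × r(1−r^4)/(1−r)
        = 2.526 × 0.3251 × (1 − 0.01117) / (1 − 0.3251) = 1.203 mg/L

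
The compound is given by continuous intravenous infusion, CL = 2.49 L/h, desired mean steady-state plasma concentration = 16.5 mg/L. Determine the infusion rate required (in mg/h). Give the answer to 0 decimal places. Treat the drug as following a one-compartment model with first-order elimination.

At steady state, infusion rate R₀ = Css × CL = 16.5 × 2.490 = 41.09 mg/h

41 mg/h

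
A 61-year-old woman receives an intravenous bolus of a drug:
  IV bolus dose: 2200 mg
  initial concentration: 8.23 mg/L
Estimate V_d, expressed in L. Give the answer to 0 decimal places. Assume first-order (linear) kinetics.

Vd = Dose / C₀ = 2200 / 8.23 = 267.3 L

267 L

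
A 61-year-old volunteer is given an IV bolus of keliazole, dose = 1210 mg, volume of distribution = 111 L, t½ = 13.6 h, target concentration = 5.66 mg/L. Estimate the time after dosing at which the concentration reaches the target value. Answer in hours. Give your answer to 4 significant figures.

C₀ = Dose / Vd = 1210 / 111 = 10.90 mg/L
k = ln2 / t½ = 0.693147 / 13.6 = 0.05097 h⁻¹
t = ln(C₀ / C) / k = ln(10.90 / 5.66) / 0.05097
  = ln(1.926) / 0.05097 = 0.6554 / 0.05097 = 12.86 h

12.86 h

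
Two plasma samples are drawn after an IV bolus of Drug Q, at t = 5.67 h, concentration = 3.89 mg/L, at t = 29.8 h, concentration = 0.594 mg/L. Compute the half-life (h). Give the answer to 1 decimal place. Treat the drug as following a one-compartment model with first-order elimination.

k = ln(C₁/C₂) / (t₂ − t₁) = ln(3.89/0.594) / (29.8 − 5.67)
  = 1.879 / 24.13 = 0.07787 h⁻¹
t½ = ln2 / k = 0.693147 / 0.07787 = 8.901 h

8.9 h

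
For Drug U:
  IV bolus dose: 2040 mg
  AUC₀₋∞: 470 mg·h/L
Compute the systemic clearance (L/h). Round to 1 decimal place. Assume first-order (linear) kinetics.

CL = Dose / AUC = 2040 / 470 = 4.340 L/h

4.3 L/h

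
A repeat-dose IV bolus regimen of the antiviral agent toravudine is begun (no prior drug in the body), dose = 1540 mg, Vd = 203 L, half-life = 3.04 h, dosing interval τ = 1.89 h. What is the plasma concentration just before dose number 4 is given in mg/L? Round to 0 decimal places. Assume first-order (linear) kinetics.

C₀ per dose = Dose / Vd = 1540 / 203 = 7.586 mg/L
k = ln2 / t½ = 0.693147 / 3.04 = 0.2280 h⁻¹
Fraction remaining after one interval: r = e^(−kτ) = e^(−0.2280 × 1.89) = 0.6499
Before dose 4, 3 doses have been given (aged 1τ, 2τ, 3τ).
C_trough = C₀ × (r + r² + … + r^3) = C₀ × r(1−r^3)/(1−r)
        = 7.586 × 0.6499 × (1 − 0.2745) / (1 − 0.6499) = 10.22 mg/L

10 mg/L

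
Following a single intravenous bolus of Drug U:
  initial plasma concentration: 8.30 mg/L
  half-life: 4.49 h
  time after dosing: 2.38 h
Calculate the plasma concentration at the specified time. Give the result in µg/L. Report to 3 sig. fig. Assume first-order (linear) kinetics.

5750 µg/L

k = ln2 / t½ = 0.693147 / 4.49 = 0.1544 h⁻¹
C = C₀ · e^(−k·t) = 8.300 × e^(−0.1544 × 2.38)
  = 8.300 × 0.6925 = 5.748 mg/L
Convert: 5.748 mg/L × 1000 = 5748 µg/L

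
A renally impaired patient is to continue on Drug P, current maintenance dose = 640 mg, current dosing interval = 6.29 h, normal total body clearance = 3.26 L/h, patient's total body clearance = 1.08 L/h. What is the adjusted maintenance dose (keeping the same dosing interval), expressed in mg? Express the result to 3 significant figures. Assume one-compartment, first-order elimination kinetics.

To keep the same average steady-state level, dosing rate must scale with clearance.
CL ratio = 1.08 / 3.26 = 0.3313
New dose (same interval) = 640 × 0.3313 = 212.0 mg

212 mg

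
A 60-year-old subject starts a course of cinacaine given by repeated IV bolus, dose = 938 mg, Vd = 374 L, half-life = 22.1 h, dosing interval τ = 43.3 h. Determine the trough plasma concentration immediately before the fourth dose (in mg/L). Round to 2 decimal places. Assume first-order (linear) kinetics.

0.85 mg/L

C₀ per dose = Dose / Vd = 938 / 374 = 2.508 mg/L
k = ln2 / t½ = 0.693147 / 22.1 = 0.03136 h⁻¹
Fraction remaining after one interval: r = e^(−kτ) = e^(−0.03136 × 43.3) = 0.2572
Before dose 4, 3 doses have been given (aged 1τ, 2τ, 3τ).
C_trough = C₀ × (r + r² + … + r^3) = C₀ × r(1−r^3)/(1−r)
        = 2.508 × 0.2572 × (1 − 0.01701) / (1 − 0.2572) = 0.8536 mg/L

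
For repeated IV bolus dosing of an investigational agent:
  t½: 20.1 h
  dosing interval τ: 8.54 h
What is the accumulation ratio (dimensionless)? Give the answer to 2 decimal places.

3.92

k = ln2 / t½ = 0.693147 / 20.1 = 0.03448 h⁻¹
e^(−kτ) = e^(−0.03448 × 8.54) = 0.7449
Accumulation ratio R = 1 / (1 − e^(−kτ)) = 1 / (1 − 0.7449) = 3.920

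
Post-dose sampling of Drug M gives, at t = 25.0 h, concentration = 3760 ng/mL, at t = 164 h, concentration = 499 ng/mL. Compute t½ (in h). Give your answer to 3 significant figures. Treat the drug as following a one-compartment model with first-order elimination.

47.7 h

k = ln(C₁/C₂) / (t₂ − t₁) = ln(3760/499) / (164 − 25.0)
  = 2.020 / 139.0 = 0.01453 h⁻¹
t½ = ln2 / k = 0.693147 / 0.01453 = 47.70 h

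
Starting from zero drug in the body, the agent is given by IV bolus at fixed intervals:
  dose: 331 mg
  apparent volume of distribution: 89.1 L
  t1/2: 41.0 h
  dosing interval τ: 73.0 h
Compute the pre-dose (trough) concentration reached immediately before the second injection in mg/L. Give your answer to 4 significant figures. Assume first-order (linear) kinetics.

C₀ per dose = Dose / Vd = 331 / 89.1 = 3.715 mg/L
k = ln2 / t½ = 0.693147 / 41.0 = 0.01691 h⁻¹
Fraction remaining after one interval: r = e^(−kτ) = e^(−0.01691 × 73.0) = 0.2910
Before dose 2, 1 dose has been given (aged 1τ).
C_trough = C₀ × r = 3.715 × 0.2910 = 1.081 mg/L

1.081 mg/L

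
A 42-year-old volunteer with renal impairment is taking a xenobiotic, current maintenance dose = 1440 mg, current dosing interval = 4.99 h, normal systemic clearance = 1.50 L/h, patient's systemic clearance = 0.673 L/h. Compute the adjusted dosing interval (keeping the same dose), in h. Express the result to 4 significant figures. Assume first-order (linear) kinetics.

11.12 h

To keep the same average steady-state level, dosing rate must scale with clearance.
CL ratio = 0.673 / 1.50 = 0.4487
New interval (same dose) = 4.99 / 0.4487 = 11.12 h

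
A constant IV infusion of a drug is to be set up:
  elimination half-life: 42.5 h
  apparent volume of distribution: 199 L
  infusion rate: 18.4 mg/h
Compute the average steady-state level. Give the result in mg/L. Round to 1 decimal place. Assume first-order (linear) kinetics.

k = ln2 / t½ = 0.693147 / 42.5 = 0.01631 h⁻¹
CL = k × Vd = 0.01631 × 199 = 3.246 L/h
At steady state Css = R₀ / CL = 18.4 / 3.246 = 5.669 mg/L

5.7 mg/L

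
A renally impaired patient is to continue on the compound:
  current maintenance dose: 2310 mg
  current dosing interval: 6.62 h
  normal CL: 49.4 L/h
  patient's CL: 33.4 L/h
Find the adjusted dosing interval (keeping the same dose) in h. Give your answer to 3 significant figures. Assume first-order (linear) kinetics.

9.79 h

To keep the same average steady-state level, dosing rate must scale with clearance.
CL ratio = 33.4 / 49.4 = 0.6761
New interval (same dose) = 6.62 / 0.6761 = 9.791 h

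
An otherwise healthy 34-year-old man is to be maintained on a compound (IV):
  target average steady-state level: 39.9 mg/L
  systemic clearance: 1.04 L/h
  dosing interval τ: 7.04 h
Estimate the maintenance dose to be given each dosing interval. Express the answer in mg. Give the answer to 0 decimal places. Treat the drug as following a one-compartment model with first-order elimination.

292 mg

At steady state, Dose/τ = Css × CL.
Dose = Css × CL × τ = 39.9 × 1.040 × 7.04 = 292.1 mg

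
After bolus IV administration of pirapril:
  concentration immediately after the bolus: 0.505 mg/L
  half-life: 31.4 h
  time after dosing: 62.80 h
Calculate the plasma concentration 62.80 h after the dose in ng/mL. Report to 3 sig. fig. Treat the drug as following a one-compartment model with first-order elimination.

k = ln2 / t½ = 0.693147 / 31.4 = 0.02207 h⁻¹
t / t½ = 62.80 / 31.4 = 2 half-lives
C = C₀ × (1/2)^2 = 0.5050 × 0.2500 = 0.1263 mg/L
Convert: 0.1263 mg/L × 1000 = 126.3 ng/mL

126 ng/mL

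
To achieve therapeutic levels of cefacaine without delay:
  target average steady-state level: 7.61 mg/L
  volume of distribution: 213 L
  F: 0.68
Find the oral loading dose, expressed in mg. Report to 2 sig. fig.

2400 mg

LD = Css × Vd / F = 7.61 × 213 / 0.68 = 2384 mg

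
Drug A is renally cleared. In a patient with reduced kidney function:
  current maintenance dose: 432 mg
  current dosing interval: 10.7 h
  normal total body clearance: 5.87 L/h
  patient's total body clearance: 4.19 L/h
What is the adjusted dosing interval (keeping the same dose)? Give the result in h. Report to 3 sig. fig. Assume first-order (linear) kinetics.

15.0 h

To keep the same average steady-state level, dosing rate must scale with clearance.
CL ratio = 4.19 / 5.87 = 0.7138
New interval (same dose) = 10.7 / 0.7138 = 14.99 h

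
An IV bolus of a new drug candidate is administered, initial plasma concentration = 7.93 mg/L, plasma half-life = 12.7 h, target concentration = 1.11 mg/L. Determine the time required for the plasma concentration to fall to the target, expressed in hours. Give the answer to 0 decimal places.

36 h

k = ln2 / t½ = 0.693147 / 12.7 = 0.05458 h⁻¹
t = ln(C₀ / C) / k = ln(7.930 / 1.11) / 0.05458
  = ln(7.144) / 0.05458 = 1.966 / 0.05458 = 36.02 h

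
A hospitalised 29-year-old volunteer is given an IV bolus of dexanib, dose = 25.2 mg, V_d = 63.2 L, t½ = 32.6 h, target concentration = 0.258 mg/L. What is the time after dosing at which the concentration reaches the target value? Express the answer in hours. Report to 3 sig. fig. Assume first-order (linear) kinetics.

20.5 h

C₀ = Dose / Vd = 25.20 / 63.2 = 0.3987 mg/L
k = ln2 / t½ = 0.693147 / 32.6 = 0.02126 h⁻¹
t = ln(C₀ / C) / k = ln(0.3987 / 0.258) / 0.02126
  = ln(1.545) / 0.02126 = 0.4350 / 0.02126 = 20.46 h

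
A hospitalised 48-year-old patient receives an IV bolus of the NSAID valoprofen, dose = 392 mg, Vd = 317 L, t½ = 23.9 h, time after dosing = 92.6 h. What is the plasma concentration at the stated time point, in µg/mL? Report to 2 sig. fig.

0.084 µg/mL

C₀ = Dose / Vd = 392.0 / 317 = 1.237 mg/L
k = ln2 / t½ = 0.693147 / 23.9 = 0.02900 h⁻¹
C = C₀ · e^(−k·t) = 1.237 × e^(−0.02900 × 92.6)
  = 1.237 × 0.06819 = 0.08435 mg/L
(0.08435 mg/L = 0.08435 µg/mL)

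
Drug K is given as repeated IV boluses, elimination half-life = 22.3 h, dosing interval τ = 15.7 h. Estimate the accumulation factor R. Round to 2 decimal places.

k = ln2 / t½ = 0.693147 / 22.3 = 0.03108 h⁻¹
e^(−kτ) = e^(−0.03108 × 15.7) = 0.6139
Accumulation ratio R = 1 / (1 − e^(−kτ)) = 1 / (1 − 0.6139) = 2.590

2.59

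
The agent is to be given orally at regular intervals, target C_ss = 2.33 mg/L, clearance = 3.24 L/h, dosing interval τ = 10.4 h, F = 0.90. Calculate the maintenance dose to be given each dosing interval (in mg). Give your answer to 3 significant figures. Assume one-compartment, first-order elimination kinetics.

At steady state, F × (Dose/τ) = Css × CL.
Dose = Css × CL × τ / F = 2.33 × 3.240 × 10.4 / 0.90 = 87.24 mg

87.2 mg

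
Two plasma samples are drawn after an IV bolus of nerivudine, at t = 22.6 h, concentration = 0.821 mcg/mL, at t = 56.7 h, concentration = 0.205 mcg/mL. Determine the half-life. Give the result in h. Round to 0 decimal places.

17 h

k = ln(C₁/C₂) / (t₂ − t₁) = ln(0.821/0.205) / (56.7 − 22.6)
  = 1.388 / 34.10 = 0.04070 h⁻¹
t½ = ln2 / k = 0.693147 / 0.04070 = 17.03 h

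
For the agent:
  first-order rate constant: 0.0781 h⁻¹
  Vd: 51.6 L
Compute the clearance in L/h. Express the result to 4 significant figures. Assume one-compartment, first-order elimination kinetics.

CL = k × Vd = 0.0781 × 51.6 = 4.030 L/h

4.030 L/h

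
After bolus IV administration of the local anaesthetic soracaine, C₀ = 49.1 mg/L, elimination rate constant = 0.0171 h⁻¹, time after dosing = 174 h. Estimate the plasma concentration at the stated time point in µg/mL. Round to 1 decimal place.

2.5 µg/mL

C = C₀ · e^(−k·t) = 49.10 × e^(−0.01710 × 174)
  = 49.10 × 0.05103 = 2.506 mg/L
(2.506 mg/L = 2.506 µg/mL)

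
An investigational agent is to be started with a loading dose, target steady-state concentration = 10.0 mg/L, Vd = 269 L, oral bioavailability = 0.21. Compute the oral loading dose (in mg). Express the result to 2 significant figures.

13000 mg

LD = Css × Vd / F = 10.0 × 269 / 0.21 = 12810 mg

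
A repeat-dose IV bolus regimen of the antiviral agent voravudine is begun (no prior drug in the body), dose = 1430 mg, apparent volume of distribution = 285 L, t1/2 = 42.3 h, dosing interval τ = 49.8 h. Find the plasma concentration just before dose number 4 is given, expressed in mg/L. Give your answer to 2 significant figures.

C₀ per dose = Dose / Vd = 1430 / 285 = 5.018 mg/L
k = ln2 / t½ = 0.693147 / 42.3 = 0.01639 h⁻¹
Fraction remaining after one interval: r = e^(−kτ) = e^(−0.01639 × 49.8) = 0.4421
Before dose 4, 3 doses have been given (aged 1τ, 2τ, 3τ).
C_trough = C₀ × (r + r² + … + r^3) = C₀ × r(1−r^3)/(1−r)
        = 5.018 × 0.4421 × (1 − 0.08641) / (1 − 0.4421) = 3.633 mg/L

3.6 mg/L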